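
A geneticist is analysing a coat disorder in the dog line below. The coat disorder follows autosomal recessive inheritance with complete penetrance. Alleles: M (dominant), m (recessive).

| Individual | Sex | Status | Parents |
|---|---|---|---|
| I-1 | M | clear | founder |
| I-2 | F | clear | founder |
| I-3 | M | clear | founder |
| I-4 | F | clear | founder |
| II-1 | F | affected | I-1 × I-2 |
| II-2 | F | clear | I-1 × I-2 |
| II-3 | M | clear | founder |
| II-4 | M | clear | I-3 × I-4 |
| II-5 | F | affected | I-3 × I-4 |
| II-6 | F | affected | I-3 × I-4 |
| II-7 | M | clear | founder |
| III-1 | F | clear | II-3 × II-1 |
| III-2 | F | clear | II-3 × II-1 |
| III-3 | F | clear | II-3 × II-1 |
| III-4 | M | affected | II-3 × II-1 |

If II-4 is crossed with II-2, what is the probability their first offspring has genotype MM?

4/9

I-3 is clear so carries M and passed m to II-5 (mm), so I-3 is Mm.
I-4 is clear so carries M and passed m to II-5 (mm), so I-4 is Mm.
II-4 is a clear offspring of I-3 (Mm) × I-4 (Mm), whose cross gives 1/4 MM : 1/2 Mm : 1/4 mm; conditioning on being clear, II-4 is MM with probability 1/3, Mm with probability 2/3.
I-1 is clear so carries M and passed m to II-1 (mm), so I-1 is Mm.
I-2 is clear so carries M and passed m to II-1 (mm), so I-2 is Mm.
II-2 is a clear offspring of I-1 (Mm) × I-2 (Mm), whose cross gives 1/4 MM : 1/2 Mm : 1/4 mm; conditioning on being clear, II-2 is MM with probability 1/3, Mm with probability 2/3.
Summing over parental genotype combinations, P(offspring has genotype MM) = 1/9·1 + 2/9·1/2 + 2/9·1/2 + 4/9·1/4 = 4/9.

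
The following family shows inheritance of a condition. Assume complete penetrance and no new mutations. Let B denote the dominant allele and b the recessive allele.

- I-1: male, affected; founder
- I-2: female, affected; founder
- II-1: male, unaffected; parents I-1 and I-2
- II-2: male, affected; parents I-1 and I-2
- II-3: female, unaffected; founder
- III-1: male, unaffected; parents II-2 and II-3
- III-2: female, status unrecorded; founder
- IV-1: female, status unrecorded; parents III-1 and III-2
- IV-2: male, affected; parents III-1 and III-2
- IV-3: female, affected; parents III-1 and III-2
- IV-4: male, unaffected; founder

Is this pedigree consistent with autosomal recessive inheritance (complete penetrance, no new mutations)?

No

Under autosomal recessive, II-1 (unaffected, male) cannot arise from I-1 (affected) × I-2 (affected).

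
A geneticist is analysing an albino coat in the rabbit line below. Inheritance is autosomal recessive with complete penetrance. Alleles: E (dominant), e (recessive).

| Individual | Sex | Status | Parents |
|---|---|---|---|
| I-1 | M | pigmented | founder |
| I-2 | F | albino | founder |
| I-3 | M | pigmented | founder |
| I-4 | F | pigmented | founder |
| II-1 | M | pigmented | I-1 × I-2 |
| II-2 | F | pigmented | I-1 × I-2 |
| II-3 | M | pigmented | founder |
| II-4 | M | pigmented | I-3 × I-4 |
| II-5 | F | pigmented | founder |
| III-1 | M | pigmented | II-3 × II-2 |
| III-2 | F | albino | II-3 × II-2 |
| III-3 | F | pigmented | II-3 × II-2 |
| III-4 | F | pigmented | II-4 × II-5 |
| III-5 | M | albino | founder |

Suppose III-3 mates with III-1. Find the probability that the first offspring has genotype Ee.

II-3 is pigmented so carries E and passed e to III-2 (ee), so II-3 is Ee.
II-2 is pigmented so carries E and received e from I-2 (ee), so II-2 is Ee.
III-3 is a pigmented offspring of II-3 (Ee) × II-2 (Ee), whose cross gives 1/4 EE : 1/2 Ee : 1/4 ee; conditioning on being pigmented, III-3 is EE with probability 1/3, Ee with probability 2/3.
III-1 is a pigmented offspring of II-3 (Ee) × II-2 (Ee), whose cross gives 1/4 EE : 1/2 Ee : 1/4 ee; conditioning on being pigmented, III-1 is EE with probability 1/3, Ee with probability 2/3.
Summing over parental genotype combinations, P(offspring has genotype Ee) = 2/9·1/2 + 2/9·1/2 + 4/9·1/2 = 4/9.

4/9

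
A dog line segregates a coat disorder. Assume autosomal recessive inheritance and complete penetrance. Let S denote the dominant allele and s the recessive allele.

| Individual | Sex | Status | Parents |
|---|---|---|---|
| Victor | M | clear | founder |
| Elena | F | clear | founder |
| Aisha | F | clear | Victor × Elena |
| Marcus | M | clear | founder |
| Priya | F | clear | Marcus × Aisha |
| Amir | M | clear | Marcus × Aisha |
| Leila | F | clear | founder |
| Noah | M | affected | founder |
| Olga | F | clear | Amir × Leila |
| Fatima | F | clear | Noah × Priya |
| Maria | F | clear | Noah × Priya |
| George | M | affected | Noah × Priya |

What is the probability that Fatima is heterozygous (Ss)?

Fatima is clear so carries S and received s from Noah (ss), so Fatima is Ss, giving P(Ss) = 1.

1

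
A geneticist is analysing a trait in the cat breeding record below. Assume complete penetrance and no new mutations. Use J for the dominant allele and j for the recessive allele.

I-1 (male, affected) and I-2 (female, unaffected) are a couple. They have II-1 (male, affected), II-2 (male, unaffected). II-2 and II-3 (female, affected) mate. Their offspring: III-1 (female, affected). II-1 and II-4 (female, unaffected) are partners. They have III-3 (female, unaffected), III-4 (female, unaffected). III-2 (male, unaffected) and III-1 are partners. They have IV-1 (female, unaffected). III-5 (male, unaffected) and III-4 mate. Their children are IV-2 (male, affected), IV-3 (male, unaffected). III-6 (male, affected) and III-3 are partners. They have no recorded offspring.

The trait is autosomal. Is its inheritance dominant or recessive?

III-5 and III-4 are both unaffected yet have an affected child IV-2. Under dominance, an affected child requires at least one affected parent, so the trait cannot be dominant.

recessive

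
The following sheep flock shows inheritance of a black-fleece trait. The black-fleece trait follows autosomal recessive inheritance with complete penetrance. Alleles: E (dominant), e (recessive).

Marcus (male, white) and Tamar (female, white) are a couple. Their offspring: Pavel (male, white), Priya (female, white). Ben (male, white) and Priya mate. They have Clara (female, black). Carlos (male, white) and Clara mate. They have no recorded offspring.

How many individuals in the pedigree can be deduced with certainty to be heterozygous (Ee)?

Obligate heterozygotes: Priya is white so carries E and passed e to Clara (ee), so Priya is Ee; Ben is white so carries E and passed e to Clara (ee), so Ben is Ee.
Every other individual is either homozygous by phenotype or has at least one consistent homozygous assignment, so the count is 2.

2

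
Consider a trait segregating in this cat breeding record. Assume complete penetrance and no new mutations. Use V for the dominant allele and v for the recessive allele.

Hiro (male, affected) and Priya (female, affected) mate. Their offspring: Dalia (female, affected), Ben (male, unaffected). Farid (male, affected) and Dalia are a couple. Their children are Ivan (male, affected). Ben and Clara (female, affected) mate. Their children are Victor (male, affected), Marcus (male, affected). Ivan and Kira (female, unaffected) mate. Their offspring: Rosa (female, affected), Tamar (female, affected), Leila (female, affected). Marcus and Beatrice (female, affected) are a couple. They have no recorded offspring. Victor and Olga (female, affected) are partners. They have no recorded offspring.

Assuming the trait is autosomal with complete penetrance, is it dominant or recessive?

Hiro and Priya are both affected yet have an unaffected child Ben. Under a recessive model two affected parents are homozygous and every child would be affected, so the trait cannot be recessive.

dominant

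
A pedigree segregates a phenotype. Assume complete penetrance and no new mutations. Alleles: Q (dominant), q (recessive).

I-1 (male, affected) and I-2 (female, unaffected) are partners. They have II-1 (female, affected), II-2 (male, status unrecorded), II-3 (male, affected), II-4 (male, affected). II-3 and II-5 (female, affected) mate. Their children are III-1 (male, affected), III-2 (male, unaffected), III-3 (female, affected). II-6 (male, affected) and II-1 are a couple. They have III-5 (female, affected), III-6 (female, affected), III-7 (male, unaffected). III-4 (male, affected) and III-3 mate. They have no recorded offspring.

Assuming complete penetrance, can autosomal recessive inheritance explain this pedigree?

No

Under autosomal recessive, III-2 (unaffected, male) cannot arise from II-3 (affected) × II-5 (affected).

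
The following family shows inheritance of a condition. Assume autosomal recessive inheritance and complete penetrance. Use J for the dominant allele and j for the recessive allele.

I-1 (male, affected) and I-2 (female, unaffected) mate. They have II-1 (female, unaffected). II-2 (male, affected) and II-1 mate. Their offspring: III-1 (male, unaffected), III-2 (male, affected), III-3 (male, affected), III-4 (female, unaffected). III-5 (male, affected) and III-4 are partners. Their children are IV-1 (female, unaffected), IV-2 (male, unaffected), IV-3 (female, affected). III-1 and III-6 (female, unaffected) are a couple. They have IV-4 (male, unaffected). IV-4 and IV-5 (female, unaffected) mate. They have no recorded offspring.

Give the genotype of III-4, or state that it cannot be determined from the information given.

Jj

From phenotype alone, III-4 is JJ or Jj.
III-4 is unaffected so carries J and received j from II-2 (jj), so III-4 is Jj.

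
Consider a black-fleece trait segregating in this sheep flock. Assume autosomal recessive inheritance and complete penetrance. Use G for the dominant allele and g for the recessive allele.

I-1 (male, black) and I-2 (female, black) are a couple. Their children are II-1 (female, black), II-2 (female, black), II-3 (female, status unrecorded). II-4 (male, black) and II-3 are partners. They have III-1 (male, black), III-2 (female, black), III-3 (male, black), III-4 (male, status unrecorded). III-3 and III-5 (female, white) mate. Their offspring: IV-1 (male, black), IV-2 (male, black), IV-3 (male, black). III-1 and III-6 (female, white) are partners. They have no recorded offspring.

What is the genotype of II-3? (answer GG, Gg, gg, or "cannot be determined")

gg

From phenotype alone, II-3 is GG or Gg or gg.
II-3 received g from I-1 (gg) and received g from I-2 (gg), so II-3 is gg.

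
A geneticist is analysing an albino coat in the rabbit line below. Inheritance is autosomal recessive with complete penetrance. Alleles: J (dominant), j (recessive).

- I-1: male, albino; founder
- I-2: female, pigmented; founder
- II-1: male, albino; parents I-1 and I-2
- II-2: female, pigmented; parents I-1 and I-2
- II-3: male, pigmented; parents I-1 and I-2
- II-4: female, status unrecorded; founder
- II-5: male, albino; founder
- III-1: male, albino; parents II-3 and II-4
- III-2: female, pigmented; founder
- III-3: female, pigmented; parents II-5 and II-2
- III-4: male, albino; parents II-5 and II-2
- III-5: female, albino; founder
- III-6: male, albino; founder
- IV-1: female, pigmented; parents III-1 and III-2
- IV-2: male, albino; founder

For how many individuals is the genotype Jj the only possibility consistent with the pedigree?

5

Obligate heterozygotes: I-2 is pigmented so carries J and passed j to II-1 (jj), so I-2 is Jj; II-2 is pigmented so carries J and received j from I-1 (jj), so II-2 is Jj; II-3 is pigmented so carries J and received j from I-1 (jj), so II-3 is Jj; III-3 is pigmented so carries J and received j from II-5 (jj), so III-3 is Jj; IV-1 is pigmented so carries J and received j from III-1 (jj), so IV-1 is Jj.
Every other individual is either homozygous by phenotype or has at least one consistent homozygous assignment, so the count is 5.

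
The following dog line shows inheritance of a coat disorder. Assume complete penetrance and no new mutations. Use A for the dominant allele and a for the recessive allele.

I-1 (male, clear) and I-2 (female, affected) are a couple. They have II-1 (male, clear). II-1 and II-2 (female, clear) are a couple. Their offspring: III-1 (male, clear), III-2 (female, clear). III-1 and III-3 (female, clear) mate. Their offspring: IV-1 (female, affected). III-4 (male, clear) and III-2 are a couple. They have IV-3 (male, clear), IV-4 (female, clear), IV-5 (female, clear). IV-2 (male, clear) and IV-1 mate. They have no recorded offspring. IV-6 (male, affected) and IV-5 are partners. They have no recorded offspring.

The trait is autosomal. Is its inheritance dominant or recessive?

recessive

III-1 and III-3 are both clear yet have an affected child IV-1. Under dominance, an affected child requires at least one affected parent, so the trait cannot be dominant.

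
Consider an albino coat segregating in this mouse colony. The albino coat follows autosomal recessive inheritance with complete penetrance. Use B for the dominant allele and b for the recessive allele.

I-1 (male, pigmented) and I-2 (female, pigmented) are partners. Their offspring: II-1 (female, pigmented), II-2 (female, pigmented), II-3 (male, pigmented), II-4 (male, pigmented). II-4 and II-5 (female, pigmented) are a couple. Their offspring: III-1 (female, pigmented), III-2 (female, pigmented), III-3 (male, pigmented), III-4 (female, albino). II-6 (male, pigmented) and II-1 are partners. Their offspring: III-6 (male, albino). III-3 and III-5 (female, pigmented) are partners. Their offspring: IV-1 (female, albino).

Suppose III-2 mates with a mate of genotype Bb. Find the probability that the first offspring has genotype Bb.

1/2

II-4 is pigmented so carries B and passed b to III-4 (bb), so II-4 is Bb.
II-5 is pigmented so carries B and passed b to III-4 (bb), so II-5 is Bb.
III-2 is a pigmented offspring of II-4 (Bb) × II-5 (Bb), whose cross gives 1/4 BB : 1/2 Bb : 1/4 bb; conditioning on being pigmented, III-2 is BB with probability 1/3, Bb with probability 2/3.
Summing over parental genotype combinations, P(offspring has genotype Bb) = 1/3·1/2 + 2/3·1/2 = 1/2.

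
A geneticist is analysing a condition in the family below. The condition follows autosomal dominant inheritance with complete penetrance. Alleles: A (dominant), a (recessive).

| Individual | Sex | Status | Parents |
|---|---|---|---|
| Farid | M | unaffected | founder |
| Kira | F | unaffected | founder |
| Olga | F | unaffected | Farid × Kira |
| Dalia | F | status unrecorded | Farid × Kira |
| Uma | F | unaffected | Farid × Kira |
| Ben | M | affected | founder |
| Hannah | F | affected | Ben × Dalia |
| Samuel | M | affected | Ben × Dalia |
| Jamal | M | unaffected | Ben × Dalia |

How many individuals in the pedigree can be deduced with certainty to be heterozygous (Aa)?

Obligate heterozygotes: Ben is affected so carries A and passed a to Jamal (aa), so Ben is Aa; Hannah is affected so carries A and received a from Dalia (aa), so Hannah is Aa; Samuel is affected so carries A and received a from Dalia (aa), so Samuel is Aa.
Every other individual is either homozygous by phenotype or has at least one consistent homozygous assignment, so the count is 3.

3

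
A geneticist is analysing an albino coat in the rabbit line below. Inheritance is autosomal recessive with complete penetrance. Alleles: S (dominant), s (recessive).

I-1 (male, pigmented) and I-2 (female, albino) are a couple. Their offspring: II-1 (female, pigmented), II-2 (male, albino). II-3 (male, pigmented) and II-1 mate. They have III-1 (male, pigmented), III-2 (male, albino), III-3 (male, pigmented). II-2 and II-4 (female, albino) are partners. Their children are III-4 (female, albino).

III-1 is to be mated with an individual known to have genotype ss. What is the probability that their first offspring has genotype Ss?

2/3

II-3 is pigmented so carries S and passed s to III-2 (ss), so II-3 is Ss.
II-1 is pigmented so carries S and received s from I-2 (ss), so II-1 is Ss.
III-1 is a pigmented offspring of II-3 (Ss) × II-1 (Ss), whose cross gives 1/4 SS : 1/2 Ss : 1/4 ss; conditioning on being pigmented, III-1 is SS with probability 1/3, Ss with probability 2/3.
Summing over parental genotype combinations, P(offspring has genotype Ss) = 1/3·1 + 2/3·1/2 = 2/3.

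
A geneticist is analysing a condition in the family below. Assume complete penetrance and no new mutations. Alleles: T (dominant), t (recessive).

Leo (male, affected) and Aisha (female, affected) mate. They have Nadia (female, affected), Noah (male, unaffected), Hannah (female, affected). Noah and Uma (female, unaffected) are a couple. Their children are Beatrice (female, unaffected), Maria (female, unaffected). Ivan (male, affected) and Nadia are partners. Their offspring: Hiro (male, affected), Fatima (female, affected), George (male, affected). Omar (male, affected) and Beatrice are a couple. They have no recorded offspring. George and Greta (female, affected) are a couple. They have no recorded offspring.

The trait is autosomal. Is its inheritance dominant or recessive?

Leo and Aisha are both affected yet have an unaffected child Noah. Under a recessive model two affected parents are homozygous and every child would be affected, so the trait cannot be recessive.

dominant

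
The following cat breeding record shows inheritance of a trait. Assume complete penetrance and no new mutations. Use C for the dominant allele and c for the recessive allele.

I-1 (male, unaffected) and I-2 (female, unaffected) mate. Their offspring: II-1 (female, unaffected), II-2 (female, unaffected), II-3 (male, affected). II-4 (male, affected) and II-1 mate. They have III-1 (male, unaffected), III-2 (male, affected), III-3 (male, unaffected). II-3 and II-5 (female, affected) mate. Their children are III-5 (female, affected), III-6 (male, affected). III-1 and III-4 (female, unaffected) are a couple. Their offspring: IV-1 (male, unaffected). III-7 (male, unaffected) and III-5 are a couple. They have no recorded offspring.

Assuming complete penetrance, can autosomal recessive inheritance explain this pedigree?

Yes

A consistent assignment under autosomal recessive exists: I-1 Cc, I-2 Cc, II-1 Cc, II-2 CC, II-3 cc, II-4 cc, II-5 cc, III-1 Cc, III-2 cc, III-3 Cc, III-4 CC, III-5 cc, III-6 cc, III-7 CC, IV-1 CC.
In this assignment every recorded phenotype matches its genotype and every non-founder's genotype is obtainable from its parents' genotypes, so the pedigree is consistent.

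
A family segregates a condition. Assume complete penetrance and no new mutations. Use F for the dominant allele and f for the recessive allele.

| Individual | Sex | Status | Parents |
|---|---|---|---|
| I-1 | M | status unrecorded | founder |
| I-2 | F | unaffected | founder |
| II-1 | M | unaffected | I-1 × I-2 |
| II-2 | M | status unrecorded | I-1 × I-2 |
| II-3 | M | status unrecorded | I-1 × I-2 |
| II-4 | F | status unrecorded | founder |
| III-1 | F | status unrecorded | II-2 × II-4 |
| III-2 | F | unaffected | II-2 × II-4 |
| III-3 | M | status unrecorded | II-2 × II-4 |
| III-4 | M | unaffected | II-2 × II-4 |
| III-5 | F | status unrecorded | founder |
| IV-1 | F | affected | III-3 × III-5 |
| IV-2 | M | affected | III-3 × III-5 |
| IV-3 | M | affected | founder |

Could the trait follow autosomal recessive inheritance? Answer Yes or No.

Yes

A consistent assignment under autosomal recessive exists: I-1 FF, I-2 FF, II-1 FF, II-2 FF, II-3 FF, II-4 Ff, III-1 FF, III-2 FF, III-3 Ff, III-4 FF, III-5 Ff, IV-1 ff, IV-2 ff, IV-3 ff.
In this assignment every recorded phenotype matches its genotype and every non-founder's genotype is obtainable from its parents' genotypes, so the pedigree is consistent.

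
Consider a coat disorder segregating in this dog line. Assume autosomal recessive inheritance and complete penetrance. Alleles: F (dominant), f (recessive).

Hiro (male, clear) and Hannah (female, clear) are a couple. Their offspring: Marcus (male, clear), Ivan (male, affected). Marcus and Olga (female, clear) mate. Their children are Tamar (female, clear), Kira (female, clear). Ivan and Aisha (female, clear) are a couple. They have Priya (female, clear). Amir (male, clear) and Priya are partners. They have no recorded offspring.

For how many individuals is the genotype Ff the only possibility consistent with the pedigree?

Obligate heterozygotes: Hiro is clear so carries F and passed f to Ivan (ff), so Hiro is Ff; Hannah is clear so carries F and passed f to Ivan (ff), so Hannah is Ff; Priya is clear so carries F and received f from Ivan (ff), so Priya is Ff.
Every other individual is either homozygous by phenotype or has at least one consistent homozygous assignment, so the count is 3.

3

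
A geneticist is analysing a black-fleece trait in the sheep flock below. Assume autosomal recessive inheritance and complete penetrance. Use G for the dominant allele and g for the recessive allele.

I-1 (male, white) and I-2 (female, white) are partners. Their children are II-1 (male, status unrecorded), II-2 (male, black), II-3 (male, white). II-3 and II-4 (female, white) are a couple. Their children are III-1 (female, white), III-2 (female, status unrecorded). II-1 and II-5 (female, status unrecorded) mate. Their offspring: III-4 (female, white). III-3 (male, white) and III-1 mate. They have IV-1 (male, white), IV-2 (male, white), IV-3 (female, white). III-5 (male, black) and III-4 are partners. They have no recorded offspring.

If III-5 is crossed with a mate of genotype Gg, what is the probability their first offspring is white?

III-5 is black, so III-5 is gg.
The cross gives 1/2 Gg : 1/2 gg, so P(offspring is white) = 1/2.

1/2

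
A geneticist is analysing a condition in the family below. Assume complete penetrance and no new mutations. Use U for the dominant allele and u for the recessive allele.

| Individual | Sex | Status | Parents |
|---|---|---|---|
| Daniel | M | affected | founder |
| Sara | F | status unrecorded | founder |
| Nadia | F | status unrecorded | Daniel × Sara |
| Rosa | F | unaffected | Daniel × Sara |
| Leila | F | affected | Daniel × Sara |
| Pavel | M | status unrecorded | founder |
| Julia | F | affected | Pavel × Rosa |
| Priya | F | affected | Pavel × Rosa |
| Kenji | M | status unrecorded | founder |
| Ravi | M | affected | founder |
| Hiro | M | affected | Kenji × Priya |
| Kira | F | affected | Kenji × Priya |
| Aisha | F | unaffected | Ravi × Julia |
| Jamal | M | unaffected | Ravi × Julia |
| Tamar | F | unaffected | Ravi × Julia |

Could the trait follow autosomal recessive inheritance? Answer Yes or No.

No

Under autosomal recessive, Aisha (unaffected, female) cannot arise from Ravi (affected) × Julia (affected).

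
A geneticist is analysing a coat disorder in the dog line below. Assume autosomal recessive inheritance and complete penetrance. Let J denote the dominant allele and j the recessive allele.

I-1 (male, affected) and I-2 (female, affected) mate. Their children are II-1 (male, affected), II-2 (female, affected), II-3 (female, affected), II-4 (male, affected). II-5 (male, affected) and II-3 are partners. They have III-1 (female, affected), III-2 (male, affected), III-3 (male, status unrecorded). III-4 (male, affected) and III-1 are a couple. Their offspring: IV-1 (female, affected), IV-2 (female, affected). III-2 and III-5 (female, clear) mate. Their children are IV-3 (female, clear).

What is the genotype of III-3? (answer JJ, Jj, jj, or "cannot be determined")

jj

From phenotype alone, III-3 is JJ or Jj or jj.
III-3 received j from II-5 (jj) and received j from II-3 (jj), so III-3 is jj.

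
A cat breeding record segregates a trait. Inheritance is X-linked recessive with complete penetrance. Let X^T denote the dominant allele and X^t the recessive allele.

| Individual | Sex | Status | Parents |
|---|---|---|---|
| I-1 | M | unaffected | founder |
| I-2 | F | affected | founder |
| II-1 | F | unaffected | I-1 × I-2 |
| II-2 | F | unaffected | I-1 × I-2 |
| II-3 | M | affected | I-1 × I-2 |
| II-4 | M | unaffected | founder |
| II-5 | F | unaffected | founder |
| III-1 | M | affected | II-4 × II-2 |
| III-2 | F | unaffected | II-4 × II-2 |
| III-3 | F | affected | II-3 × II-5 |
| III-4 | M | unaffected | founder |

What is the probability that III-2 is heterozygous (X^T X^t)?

1/2

II-4 is unaffected, so II-4 is X^T Y.
II-2 is unaffected so carries T and received t from I-2 (X^t X^t), so II-2 is X^T X^t.
Their cross gives offspring ratios 1/2 X^T X^T : 1/2 X^T X^t. Conditioning on III-2 being unaffected, P(X^T X^t) = 1/2 / 1 = 1/2.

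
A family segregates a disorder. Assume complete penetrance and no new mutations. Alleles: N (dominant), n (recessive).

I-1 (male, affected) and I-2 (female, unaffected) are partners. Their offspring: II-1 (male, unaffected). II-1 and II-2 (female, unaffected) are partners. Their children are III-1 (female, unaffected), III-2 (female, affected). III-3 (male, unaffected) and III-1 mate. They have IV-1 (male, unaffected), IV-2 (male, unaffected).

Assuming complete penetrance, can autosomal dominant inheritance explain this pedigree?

Under autosomal dominant, III-2 (affected, female) cannot arise from II-1 (unaffected) × II-2 (unaffected).

No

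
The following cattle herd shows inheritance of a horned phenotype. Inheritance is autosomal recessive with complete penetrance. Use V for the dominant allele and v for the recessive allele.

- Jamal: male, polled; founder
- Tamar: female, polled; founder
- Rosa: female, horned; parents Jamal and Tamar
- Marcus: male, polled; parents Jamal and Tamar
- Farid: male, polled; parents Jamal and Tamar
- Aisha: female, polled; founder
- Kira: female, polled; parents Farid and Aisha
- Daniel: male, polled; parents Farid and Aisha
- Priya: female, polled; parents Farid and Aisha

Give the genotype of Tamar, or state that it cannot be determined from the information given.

Vv

From phenotype alone, Tamar is VV or Vv.
Tamar is polled so carries V and passed v to Rosa (vv), so Tamar is Vv.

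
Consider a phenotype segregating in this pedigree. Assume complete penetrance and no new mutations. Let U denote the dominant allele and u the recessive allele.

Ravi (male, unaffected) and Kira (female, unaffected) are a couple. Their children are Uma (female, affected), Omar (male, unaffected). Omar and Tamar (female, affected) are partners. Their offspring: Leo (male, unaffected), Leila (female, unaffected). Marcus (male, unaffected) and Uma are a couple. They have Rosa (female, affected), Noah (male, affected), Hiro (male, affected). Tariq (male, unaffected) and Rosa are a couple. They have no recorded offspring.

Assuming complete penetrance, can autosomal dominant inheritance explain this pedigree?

No

Under autosomal dominant, Uma (affected, female) cannot arise from Ravi (unaffected) × Kira (unaffected).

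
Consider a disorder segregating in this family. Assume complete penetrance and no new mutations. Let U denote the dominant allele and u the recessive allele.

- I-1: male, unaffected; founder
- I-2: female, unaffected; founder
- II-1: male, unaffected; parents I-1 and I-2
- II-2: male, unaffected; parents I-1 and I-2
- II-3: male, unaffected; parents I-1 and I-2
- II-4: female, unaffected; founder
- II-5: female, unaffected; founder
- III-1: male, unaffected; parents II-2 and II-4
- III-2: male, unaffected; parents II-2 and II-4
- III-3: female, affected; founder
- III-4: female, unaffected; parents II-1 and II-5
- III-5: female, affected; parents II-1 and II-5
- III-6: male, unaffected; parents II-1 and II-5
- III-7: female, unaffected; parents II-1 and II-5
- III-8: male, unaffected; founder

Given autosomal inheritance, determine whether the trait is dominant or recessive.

II-1 and II-5 are both unaffected yet have an affected child III-5. Under dominance, an affected child requires at least one affected parent, so the trait cannot be dominant.

recessive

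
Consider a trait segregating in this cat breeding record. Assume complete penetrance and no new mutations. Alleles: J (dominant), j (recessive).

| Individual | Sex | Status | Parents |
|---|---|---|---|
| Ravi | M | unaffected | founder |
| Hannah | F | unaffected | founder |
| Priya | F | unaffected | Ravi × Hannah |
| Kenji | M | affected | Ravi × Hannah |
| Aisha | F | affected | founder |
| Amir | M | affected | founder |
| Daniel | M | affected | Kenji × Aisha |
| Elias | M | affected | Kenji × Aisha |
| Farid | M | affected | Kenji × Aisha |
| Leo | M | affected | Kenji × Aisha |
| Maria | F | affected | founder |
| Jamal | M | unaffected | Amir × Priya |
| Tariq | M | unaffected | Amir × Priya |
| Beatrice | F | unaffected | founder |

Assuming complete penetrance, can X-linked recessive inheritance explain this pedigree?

Yes

A consistent assignment under X-linked recessive exists: Ravi X^J Y, Hannah X^J X^j, Priya X^J X^J, Kenji X^j Y, Aisha X^j X^j, Amir X^j Y, Daniel X^j Y, Elias X^j Y, Farid X^j Y, Leo X^j Y, Maria X^j X^j, Jamal X^J Y, Tariq X^J Y, Beatrice X^J X^J.
In this assignment every recorded phenotype matches its genotype and every non-founder's genotype is obtainable from its parents' genotypes, so the pedigree is consistent.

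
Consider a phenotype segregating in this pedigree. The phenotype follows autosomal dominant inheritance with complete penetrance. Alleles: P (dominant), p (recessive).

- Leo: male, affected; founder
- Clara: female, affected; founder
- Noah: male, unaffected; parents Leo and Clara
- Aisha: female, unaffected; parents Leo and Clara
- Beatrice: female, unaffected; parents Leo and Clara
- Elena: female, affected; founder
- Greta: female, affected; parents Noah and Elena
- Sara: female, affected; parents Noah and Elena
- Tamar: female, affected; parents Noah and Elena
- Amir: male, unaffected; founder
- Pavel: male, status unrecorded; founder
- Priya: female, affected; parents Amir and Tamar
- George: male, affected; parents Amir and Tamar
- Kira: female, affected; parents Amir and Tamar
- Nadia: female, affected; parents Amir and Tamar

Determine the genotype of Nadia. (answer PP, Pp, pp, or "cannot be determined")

From phenotype alone, Nadia is PP or Pp.
Nadia is affected so carries P and received p from Amir (pp), so Nadia is Pp.

Pp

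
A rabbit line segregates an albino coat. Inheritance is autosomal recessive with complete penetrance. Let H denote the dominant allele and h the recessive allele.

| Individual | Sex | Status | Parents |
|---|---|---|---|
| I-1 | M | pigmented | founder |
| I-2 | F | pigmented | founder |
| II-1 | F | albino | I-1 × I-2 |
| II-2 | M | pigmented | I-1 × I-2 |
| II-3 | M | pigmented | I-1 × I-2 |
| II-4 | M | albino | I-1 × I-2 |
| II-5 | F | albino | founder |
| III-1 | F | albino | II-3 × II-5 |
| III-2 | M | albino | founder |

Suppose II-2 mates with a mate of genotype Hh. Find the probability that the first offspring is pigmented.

I-1 is pigmented so carries H and passed h to II-1 (hh), so I-1 is Hh.
I-2 is pigmented so carries H and passed h to II-1 (hh), so I-2 is Hh.
II-2 is a pigmented offspring of I-1 (Hh) × I-2 (Hh), whose cross gives 1/4 HH : 1/2 Hh : 1/4 hh; conditioning on being pigmented, II-2 is HH with probability 1/3, Hh with probability 2/3.
Summing over parental genotype combinations, P(offspring is pigmented) = 1/3·1 + 2/3·3/4 = 5/6.

5/6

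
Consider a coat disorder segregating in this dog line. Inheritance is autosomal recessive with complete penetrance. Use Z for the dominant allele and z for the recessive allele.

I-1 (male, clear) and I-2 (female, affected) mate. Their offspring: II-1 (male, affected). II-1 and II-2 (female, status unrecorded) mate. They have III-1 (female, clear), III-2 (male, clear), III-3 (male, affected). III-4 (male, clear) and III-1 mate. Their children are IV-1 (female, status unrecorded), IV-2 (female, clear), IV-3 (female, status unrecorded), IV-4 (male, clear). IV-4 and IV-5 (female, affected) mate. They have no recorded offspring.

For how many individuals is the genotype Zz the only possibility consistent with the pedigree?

Obligate heterozygotes: I-1 is clear so carries Z and passed z to II-1 (zz), so I-1 is Zz; II-2 passed Z to III-1 (Zz, whose z came from II-1) and passed z to III-3 (zz), so II-2 is Zz; III-1 is clear so carries Z and received z from II-1 (zz), so III-1 is Zz; III-2 is clear so carries Z and received z from II-1 (zz), so III-2 is Zz.
Every other individual is either homozygous by phenotype or has at least one consistent homozygous assignment, so the count is 4.

4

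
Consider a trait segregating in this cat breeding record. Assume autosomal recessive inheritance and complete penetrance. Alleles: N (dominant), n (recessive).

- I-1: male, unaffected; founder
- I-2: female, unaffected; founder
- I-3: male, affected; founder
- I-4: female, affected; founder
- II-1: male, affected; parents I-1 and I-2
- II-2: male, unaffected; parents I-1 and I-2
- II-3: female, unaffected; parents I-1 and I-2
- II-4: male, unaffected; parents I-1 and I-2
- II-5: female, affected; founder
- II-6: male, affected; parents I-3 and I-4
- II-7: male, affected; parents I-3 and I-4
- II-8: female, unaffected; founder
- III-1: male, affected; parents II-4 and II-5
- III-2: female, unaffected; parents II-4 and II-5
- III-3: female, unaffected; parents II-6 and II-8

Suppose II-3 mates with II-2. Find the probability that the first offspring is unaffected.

8/9

I-1 is unaffected so carries N and passed n to II-1 (nn), so I-1 is Nn.
I-2 is unaffected so carries N and passed n to II-1 (nn), so I-2 is Nn.
II-3 is an unaffected offspring of I-1 (Nn) × I-2 (Nn), whose cross gives 1/4 NN : 1/2 Nn : 1/4 nn; conditioning on being unaffected, II-3 is NN with probability 1/3, Nn with probability 2/3.
II-2 is an unaffected offspring of I-1 (Nn) × I-2 (Nn), whose cross gives 1/4 NN : 1/2 Nn : 1/4 nn; conditioning on being unaffected, II-2 is NN with probability 1/3, Nn with probability 2/3.
Summing over parental genotype combinations, P(offspring is unaffected) = 1/9·1 + 2/9·1 + 2/9·1 + 4/9·3/4 = 8/9.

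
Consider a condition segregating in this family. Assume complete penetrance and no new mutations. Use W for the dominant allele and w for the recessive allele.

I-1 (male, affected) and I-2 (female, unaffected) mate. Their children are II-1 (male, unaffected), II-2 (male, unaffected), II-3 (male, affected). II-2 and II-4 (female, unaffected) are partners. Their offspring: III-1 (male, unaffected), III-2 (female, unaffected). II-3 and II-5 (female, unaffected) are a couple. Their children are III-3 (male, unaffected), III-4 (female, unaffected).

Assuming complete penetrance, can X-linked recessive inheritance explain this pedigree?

A consistent assignment under X-linked recessive exists: I-1 X^w Y, I-2 X^W X^w, II-1 X^W Y, II-2 X^W Y, II-3 X^w Y, II-4 X^W X^W, II-5 X^W X^W, III-1 X^W Y, III-2 X^W X^W, III-3 X^W Y, III-4 X^W X^w.
In this assignment every recorded phenotype matches its genotype and every non-founder's genotype is obtainable from its parents' genotypes, so the pedigree is consistent.

Yes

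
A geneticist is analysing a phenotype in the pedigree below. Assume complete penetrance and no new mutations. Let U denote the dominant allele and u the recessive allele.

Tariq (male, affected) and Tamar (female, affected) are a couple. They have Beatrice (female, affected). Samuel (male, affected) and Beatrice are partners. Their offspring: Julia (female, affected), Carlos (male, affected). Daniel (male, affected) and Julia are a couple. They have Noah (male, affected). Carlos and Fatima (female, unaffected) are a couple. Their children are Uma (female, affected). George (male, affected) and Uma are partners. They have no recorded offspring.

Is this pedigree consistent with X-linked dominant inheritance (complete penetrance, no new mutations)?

A consistent assignment under X-linked dominant exists: Tariq X^U Y, Tamar X^U X^U, Beatrice X^U X^U, Samuel X^U Y, Julia X^U X^U, Carlos X^U Y, Daniel X^U Y, Fatima X^u X^u, Noah X^U Y, Uma X^U X^u, George X^U Y.
In this assignment every recorded phenotype matches its genotype and every non-founder's genotype is obtainable from its parents' genotypes, so the pedigree is consistent.

Yes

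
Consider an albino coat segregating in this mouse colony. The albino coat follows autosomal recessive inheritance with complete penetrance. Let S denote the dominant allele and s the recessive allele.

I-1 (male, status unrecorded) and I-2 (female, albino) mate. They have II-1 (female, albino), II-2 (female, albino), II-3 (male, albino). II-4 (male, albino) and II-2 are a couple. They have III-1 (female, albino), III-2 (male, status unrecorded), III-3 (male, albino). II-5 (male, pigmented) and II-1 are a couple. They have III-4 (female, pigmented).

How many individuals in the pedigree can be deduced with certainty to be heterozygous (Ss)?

1

Obligate heterozygotes: III-4 is pigmented so carries S and received s from II-1 (ss), so III-4 is Ss.
Every other individual is either homozygous by phenotype or has at least one consistent homozygous assignment, so the count is 1.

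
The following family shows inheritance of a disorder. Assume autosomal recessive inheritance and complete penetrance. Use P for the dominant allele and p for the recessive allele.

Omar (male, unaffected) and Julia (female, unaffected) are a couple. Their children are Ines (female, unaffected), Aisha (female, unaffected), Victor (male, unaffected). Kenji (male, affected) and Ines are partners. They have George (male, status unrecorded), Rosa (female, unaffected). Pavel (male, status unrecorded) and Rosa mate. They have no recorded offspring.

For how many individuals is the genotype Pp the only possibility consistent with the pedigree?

Obligate heterozygotes: Rosa is unaffected so carries P and received p from Kenji (pp), so Rosa is Pp.
Every other individual is either homozygous by phenotype or has at least one consistent homozygous assignment, so the count is 1.

1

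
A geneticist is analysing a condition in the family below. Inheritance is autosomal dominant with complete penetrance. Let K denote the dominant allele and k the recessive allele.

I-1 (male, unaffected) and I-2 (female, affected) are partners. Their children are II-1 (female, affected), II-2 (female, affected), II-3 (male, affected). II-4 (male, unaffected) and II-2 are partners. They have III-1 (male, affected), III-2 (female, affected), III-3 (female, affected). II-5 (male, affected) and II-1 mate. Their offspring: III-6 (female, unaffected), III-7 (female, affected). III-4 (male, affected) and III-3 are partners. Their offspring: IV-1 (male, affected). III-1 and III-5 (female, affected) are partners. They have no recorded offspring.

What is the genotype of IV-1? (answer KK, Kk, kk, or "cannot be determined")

IV-1's phenotype allows KK or Kk, and no parent or child forces a single allele at both positions; consistent genotype assignments exist with IV-1 as KK or Kk.

cannot be determined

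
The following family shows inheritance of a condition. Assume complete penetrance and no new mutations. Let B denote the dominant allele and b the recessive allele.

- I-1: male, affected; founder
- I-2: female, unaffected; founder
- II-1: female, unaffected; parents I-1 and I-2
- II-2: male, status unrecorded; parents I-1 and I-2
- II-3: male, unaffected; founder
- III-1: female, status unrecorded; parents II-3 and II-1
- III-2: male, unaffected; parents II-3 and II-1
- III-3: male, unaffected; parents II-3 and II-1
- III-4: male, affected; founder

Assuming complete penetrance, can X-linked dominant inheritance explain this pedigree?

Under X-linked dominant, II-1 (unaffected, female) cannot arise from I-1 (affected) × I-2 (unaffected).

No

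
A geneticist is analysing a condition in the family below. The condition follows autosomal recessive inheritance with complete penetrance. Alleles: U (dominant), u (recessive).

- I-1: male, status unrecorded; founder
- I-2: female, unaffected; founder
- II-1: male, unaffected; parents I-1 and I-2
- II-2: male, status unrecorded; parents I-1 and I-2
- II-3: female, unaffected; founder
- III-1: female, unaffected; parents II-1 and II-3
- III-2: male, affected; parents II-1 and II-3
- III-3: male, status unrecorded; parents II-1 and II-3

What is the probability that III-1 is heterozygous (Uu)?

II-1 is unaffected so carries U and passed u to III-2 (uu), so II-1 is Uu.
II-3 is unaffected so carries U and passed u to III-2 (uu), so II-3 is Uu.
Their cross gives offspring ratios 1/4 UU : 1/2 Uu : 1/4 uu. Conditioning on III-1 being unaffected, P(Uu) = 1/2 / 3/4 = 2/3.

2/3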